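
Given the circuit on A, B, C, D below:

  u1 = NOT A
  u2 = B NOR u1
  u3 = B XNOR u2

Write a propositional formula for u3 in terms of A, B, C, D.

u1 = NOT A
u2 = B NOR u1 = B NOR NOT A
u3 = B XNOR u2 = B XNOR (B NOR NOT A)

B XNOR (B NOR NOT A)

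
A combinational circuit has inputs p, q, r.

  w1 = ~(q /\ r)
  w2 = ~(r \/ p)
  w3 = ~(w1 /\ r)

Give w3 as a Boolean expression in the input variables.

~((~(q /\ r)) /\ r)

w1 = ~(q /\ r)
w3 = ~(w1 /\ r) = ~((~(q /\ r)) /\ r)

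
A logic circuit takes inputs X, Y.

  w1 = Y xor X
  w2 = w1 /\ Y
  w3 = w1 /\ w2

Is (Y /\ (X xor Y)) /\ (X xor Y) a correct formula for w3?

w1 = Y xor X
w2 = w1 /\ Y = (Y xor X) /\ Y
w3 = w1 /\ w2 = (Y xor X) /\ ((Y xor X) /\ Y)
At X=0, Y=0: circuit gives 0, formula gives 0.
At X=0, Y=1: circuit gives 1, formula gives 1.
Agrees on all 4 inputs.

Yes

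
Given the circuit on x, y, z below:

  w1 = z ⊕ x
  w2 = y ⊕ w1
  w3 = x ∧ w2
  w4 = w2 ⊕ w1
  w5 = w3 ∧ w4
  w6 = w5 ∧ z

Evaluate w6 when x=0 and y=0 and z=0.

w1 = 0 ⊕ 0 = 0
w2 = 0 ⊕ 0 = 0
w3 = 0 ∧ 0 = 0
w4 = 0 ⊕ 0 = 0
w5 = 0 ∧ 0 = 0
w6 = 0 ∧ 0 = 0

0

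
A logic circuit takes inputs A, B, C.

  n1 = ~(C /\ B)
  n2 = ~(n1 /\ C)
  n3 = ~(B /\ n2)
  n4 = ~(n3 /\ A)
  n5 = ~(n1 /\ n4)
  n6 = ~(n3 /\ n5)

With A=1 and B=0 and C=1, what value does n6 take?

n1 = ~(1 /\ 0) = 1
n2 = ~(1 /\ 1) = 0
n3 = ~(0 /\ 0) = 1
n4 = ~(1 /\ 1) = 0
n5 = ~(1 /\ 0) = 1
n6 = ~(1 /\ 1) = 0

0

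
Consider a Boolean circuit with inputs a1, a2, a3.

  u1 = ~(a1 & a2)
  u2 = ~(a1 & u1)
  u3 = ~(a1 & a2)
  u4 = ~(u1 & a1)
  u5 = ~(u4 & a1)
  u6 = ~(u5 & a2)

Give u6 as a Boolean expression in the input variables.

~((~((~((~(a1 & a2)) & a1)) & a1)) & a2)

u1 = ~(a1 & a2)
u4 = ~(u1 & a1) = ~((~(a1 & a2)) & a1)
u5 = ~(u4 & a1) = ~((~((~(a1 & a2)) & a1)) & a1)
u6 = ~(u5 & a2) = ~((~((~((~(a1 & a2)) & a1)) & a1)) & a2)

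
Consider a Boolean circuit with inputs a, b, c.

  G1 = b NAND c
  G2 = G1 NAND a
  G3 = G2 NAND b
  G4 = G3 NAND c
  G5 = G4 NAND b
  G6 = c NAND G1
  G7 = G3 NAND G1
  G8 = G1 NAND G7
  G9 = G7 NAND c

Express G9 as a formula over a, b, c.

G1 = b NAND c
G2 = G1 NAND a = (b NAND c) NAND a
G3 = G2 NAND b = ((b NAND c) NAND a) NAND b
G7 = G3 NAND G1 = (((b NAND c) NAND a) NAND b) NAND (b NAND c)
G9 = G7 NAND c = ((((b NAND c) NAND a) NAND b) NAND (b NAND c)) NAND c

((((b NAND c) NAND a) NAND b) NAND (b NAND c)) NAND c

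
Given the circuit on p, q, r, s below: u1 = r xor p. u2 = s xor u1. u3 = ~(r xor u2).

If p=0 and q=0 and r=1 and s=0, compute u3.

u1 = 1 xor 0 = 1
u2 = 0 xor 1 = 1
u3 = ~(1 xor 1) = 1

1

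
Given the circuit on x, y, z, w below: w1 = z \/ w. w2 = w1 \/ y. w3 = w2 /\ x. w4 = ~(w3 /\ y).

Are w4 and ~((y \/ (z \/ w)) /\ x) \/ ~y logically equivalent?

Yes

w1 = z \/ w
w2 = w1 \/ y = (z \/ w) \/ y
w3 = w2 /\ x = ((z \/ w) \/ y) /\ x
w4 = ~(w3 /\ y) = ~((((z \/ w) \/ y) /\ x) /\ y)
At x=1, y=1, z=0, w=0: circuit gives 0, formula gives 0.
At x=0, y=0, z=0, w=0: circuit gives 1, formula gives 1.
Agrees on all 16 inputs.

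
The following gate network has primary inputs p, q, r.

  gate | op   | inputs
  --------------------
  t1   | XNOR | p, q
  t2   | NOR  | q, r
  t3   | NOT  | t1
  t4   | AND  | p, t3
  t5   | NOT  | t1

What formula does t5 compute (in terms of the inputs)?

t1 = p XNOR q
t5 = NOT t1 = NOT (p XNOR q)

NOT (p XNOR q)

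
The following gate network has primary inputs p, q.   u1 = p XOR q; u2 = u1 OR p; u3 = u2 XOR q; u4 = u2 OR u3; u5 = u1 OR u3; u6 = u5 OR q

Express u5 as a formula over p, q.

(p XOR q) OR (((p XOR q) OR p) XOR q)

u1 = p XOR q
u2 = u1 OR p = (p XOR q) OR p
u3 = u2 XOR q = ((p XOR q) OR p) XOR q
u5 = u1 OR u3 = (p XOR q) OR (((p XOR q) OR p) XOR q)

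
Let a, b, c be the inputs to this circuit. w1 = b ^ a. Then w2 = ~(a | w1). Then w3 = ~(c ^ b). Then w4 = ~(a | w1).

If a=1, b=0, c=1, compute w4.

0

w1 = 0 ^ 1 = 1
w4 = ~(1 | 1) = 0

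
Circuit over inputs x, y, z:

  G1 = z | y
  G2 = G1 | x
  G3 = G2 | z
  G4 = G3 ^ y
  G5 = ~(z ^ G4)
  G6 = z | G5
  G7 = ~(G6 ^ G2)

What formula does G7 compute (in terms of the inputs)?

~((z | (~(z ^ ((((z | y) | x) | z) ^ y)))) ^ ((z | y) | x))

G1 = z | y
G2 = G1 | x = (z | y) | x
G3 = G2 | z = ((z | y) | x) | z
G4 = G3 ^ y = (((z | y) | x) | z) ^ y
G5 = ~(z ^ G4) = ~(z ^ ((((z | y) | x) | z) ^ y))
G6 = z | G5 = z | (~(z ^ ((((z | y) | x) | z) ^ y)))
G7 = ~(G6 ^ G2) = ~((z | (~(z ^ ((((z | y) | x) | z) ^ y)))) ^ ((z | y) | x))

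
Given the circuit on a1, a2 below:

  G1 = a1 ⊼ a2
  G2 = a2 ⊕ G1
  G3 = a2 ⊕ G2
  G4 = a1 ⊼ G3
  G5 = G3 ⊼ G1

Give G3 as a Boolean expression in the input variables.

a2 ⊕ (a2 ⊕ (a1 ⊼ a2))

G1 = a1 ⊼ a2
G2 = a2 ⊕ G1 = a2 ⊕ (a1 ⊼ a2)
G3 = a2 ⊕ G2 = a2 ⊕ (a2 ⊕ (a1 ⊼ a2))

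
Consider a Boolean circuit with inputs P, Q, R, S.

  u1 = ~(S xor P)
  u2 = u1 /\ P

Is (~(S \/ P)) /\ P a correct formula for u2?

No

u1 = ~(S xor P)
u2 = u1 /\ P = (~(S xor P)) /\ P
At P=1, Q=0, R=0, S=1: circuit gives 1, formula gives 0.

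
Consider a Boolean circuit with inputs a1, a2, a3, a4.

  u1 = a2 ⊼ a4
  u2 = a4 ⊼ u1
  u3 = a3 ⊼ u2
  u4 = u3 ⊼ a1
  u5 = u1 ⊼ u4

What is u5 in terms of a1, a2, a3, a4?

(a2 ⊼ a4) ⊼ ((a3 ⊼ (a4 ⊼ (a2 ⊼ a4))) ⊼ a1)

u1 = a2 ⊼ a4
u2 = a4 ⊼ u1 = a4 ⊼ (a2 ⊼ a4)
u3 = a3 ⊼ u2 = a3 ⊼ (a4 ⊼ (a2 ⊼ a4))
u4 = u3 ⊼ a1 = (a3 ⊼ (a4 ⊼ (a2 ⊼ a4))) ⊼ a1
u5 = u1 ⊼ u4 = (a2 ⊼ a4) ⊼ ((a3 ⊼ (a4 ⊼ (a2 ⊼ a4))) ⊼ a1)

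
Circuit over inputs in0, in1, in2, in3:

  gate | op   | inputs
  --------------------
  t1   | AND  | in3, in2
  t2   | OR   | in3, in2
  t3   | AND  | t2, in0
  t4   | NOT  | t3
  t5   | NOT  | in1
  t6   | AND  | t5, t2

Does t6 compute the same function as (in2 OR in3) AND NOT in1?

Yes

t2 = in3 OR in2
t5 = NOT in1
t6 = t5 AND t2 = NOT in1 AND (in3 OR in2)
At in0=0, in1=0, in2=0, in3=0: circuit gives 0, formula gives 0.
At in0=0, in1=0, in2=0, in3=1: circuit gives 1, formula gives 1.
Agrees on all 16 inputs.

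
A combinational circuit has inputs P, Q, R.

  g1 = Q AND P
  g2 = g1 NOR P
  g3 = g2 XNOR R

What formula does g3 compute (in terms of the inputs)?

g1 = Q AND P
g2 = g1 NOR P = (Q AND P) NOR P
g3 = g2 XNOR R = ((Q AND P) NOR P) XNOR R

((Q AND P) NOR P) XNOR R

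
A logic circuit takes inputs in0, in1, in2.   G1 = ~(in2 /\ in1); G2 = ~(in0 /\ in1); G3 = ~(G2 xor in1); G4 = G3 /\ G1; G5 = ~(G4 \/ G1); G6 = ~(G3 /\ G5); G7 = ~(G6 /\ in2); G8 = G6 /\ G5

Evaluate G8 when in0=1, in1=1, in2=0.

G1 = ~(0 /\ 1) = 1
G2 = ~(1 /\ 1) = 0
G3 = ~(0 xor 1) = 0
G4 = 0 /\ 1 = 0
G5 = ~(0 \/ 1) = 0
G6 = ~(0 /\ 0) = 1
G8 = 1 /\ 0 = 0

0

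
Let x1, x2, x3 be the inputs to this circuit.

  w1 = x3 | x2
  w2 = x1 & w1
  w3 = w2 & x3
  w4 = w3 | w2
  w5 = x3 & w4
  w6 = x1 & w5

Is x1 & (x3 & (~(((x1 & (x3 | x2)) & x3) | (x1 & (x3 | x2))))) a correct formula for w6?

w1 = x3 | x2
w2 = x1 & w1 = x1 & (x3 | x2)
w3 = w2 & x3 = (x1 & (x3 | x2)) & x3
w4 = w3 | w2 = ((x1 & (x3 | x2)) & x3) | (x1 & (x3 | x2))
w5 = x3 & w4 = x3 & (((x1 & (x3 | x2)) & x3) | (x1 & (x3 | x2)))
w6 = x1 & w5 = x1 & (x3 & (((x1 & (x3 | x2)) & x3) | (x1 & (x3 | x2))))
At x1=1, x2=0, x3=1: circuit gives 1, formula gives 0.

No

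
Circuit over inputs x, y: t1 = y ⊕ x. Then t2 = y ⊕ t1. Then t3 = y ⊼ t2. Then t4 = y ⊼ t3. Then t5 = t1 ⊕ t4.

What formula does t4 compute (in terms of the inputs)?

t1 = y ⊕ x
t2 = y ⊕ t1 = y ⊕ (y ⊕ x)
t3 = y ⊼ t2 = y ⊼ (y ⊕ (y ⊕ x))
t4 = y ⊼ t3 = y ⊼ (y ⊼ (y ⊕ (y ⊕ x)))

y ⊼ (y ⊼ (y ⊕ (y ⊕ x)))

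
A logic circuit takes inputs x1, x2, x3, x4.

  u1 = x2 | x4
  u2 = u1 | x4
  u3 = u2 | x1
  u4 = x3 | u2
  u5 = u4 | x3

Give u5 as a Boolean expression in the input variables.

u1 = x2 | x4
u2 = u1 | x4 = (x2 | x4) | x4
u4 = x3 | u2 = x3 | ((x2 | x4) | x4)
u5 = u4 | x3 = (x3 | ((x2 | x4) | x4)) | x3

(x3 | ((x2 | x4) | x4)) | x3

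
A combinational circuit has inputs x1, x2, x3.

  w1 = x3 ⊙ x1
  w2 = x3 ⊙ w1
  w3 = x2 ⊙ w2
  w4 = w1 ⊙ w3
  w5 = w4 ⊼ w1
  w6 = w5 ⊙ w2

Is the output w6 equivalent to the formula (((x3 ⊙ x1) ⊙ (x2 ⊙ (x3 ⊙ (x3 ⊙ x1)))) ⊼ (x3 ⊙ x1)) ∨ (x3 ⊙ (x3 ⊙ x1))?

No

w1 = x3 ⊙ x1
w2 = x3 ⊙ w1 = x3 ⊙ (x3 ⊙ x1)
w3 = x2 ⊙ w2 = x2 ⊙ (x3 ⊙ (x3 ⊙ x1))
w4 = w1 ⊙ w3 = (x3 ⊙ x1) ⊙ (x2 ⊙ (x3 ⊙ (x3 ⊙ x1)))
w5 = w4 ⊼ w1 = ((x3 ⊙ x1) ⊙ (x2 ⊙ (x3 ⊙ (x3 ⊙ x1)))) ⊼ (x3 ⊙ x1)
w6 = w5 ⊙ w2 = (((x3 ⊙ x1) ⊙ (x2 ⊙ (x3 ⊙ (x3 ⊙ x1)))) ⊼ (x3 ⊙ x1)) ⊙ (x3 ⊙ (x3 ⊙ x1))
At x1=0, x2=0, x3=0: circuit gives 1, formula gives 0.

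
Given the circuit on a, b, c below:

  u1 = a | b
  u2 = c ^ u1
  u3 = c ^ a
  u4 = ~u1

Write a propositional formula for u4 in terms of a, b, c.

~(a | b)

u1 = a | b
u4 = ~u1 = ~(a | b)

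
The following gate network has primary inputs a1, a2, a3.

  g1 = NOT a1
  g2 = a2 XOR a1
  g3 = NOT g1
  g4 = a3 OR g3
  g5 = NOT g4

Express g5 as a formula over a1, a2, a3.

NOT (a3 OR NOT NOT a1)

g1 = NOT a1
g3 = NOT g1 = NOT NOT a1
g4 = a3 OR g3 = a3 OR NOT NOT a1
g5 = NOT g4 = NOT (a3 OR NOT NOT a1)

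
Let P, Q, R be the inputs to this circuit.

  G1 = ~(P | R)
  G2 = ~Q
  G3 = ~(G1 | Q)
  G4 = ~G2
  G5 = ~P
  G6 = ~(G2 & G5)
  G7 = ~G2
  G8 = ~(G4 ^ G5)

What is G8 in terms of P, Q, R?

~(~~Q ^ ~P)

G2 = ~Q
G4 = ~G2 = ~~Q
G5 = ~P
G8 = ~(G4 ^ G5) = ~(~~Q ^ ~P)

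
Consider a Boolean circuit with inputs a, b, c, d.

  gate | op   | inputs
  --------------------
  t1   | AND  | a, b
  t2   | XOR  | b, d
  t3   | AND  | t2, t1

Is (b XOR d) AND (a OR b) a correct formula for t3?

No

t1 = a AND b
t2 = b XOR d
t3 = t2 AND t1 = (b XOR d) AND (a AND b)
At a=0, b=1, c=0, d=0: circuit gives 0, formula gives 1.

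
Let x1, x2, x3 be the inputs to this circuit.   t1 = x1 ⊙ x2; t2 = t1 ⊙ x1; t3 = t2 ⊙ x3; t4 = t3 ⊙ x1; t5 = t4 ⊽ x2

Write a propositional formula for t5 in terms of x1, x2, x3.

((((x1 ⊙ x2) ⊙ x1) ⊙ x3) ⊙ x1) ⊽ x2

t1 = x1 ⊙ x2
t2 = t1 ⊙ x1 = (x1 ⊙ x2) ⊙ x1
t3 = t2 ⊙ x3 = ((x1 ⊙ x2) ⊙ x1) ⊙ x3
t4 = t3 ⊙ x1 = (((x1 ⊙ x2) ⊙ x1) ⊙ x3) ⊙ x1
t5 = t4 ⊽ x2 = ((((x1 ⊙ x2) ⊙ x1) ⊙ x3) ⊙ x1) ⊽ x2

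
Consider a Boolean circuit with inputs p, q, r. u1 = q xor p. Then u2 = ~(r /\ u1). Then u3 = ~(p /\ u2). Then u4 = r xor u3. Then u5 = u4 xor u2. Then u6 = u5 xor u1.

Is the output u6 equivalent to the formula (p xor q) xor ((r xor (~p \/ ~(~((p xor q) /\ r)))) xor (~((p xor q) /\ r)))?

Yes

u1 = q xor p
u2 = ~(r /\ u1) = ~(r /\ (q xor p))
u3 = ~(p /\ u2) = ~(p /\ (~(r /\ (q xor p))))
u4 = r xor u3 = r xor (~(p /\ (~(r /\ (q xor p)))))
u5 = u4 xor u2 = (r xor (~(p /\ (~(r /\ (q xor p)))))) xor (~(r /\ (q xor p)))
u6 = u5 xor u1 = ((r xor (~(p /\ (~(r /\ (q xor p)))))) xor (~(r /\ (q xor p)))) xor (q xor p)
At p=0, q=0, r=0: circuit gives 0, formula gives 0.
At p=0, q=0, r=1: circuit gives 1, formula gives 1.
Agrees on all 8 inputs.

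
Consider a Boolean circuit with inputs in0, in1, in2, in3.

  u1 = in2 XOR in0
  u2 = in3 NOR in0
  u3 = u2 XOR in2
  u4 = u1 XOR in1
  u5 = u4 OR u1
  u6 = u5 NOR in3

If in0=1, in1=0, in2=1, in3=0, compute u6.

u1 = 1 XOR 1 = 0
u4 = 0 XOR 0 = 0
u5 = 0 OR 0 = 0
u6 = 0 NOR 0 = 1

1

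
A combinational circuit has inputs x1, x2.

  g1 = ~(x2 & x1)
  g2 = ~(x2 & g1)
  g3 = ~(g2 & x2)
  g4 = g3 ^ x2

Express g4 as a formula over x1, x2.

(~((~(x2 & (~(x2 & x1)))) & x2)) ^ x2

g1 = ~(x2 & x1)
g2 = ~(x2 & g1) = ~(x2 & (~(x2 & x1)))
g3 = ~(g2 & x2) = ~((~(x2 & (~(x2 & x1)))) & x2)
g4 = g3 ^ x2 = (~((~(x2 & (~(x2 & x1)))) & x2)) ^ x2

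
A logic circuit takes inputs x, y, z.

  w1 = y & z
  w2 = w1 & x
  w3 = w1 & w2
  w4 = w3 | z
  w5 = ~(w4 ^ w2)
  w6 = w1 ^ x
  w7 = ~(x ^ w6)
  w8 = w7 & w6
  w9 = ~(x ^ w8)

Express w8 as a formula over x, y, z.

(~(x ^ ((y & z) ^ x))) & ((y & z) ^ x)

w1 = y & z
w6 = w1 ^ x = (y & z) ^ x
w7 = ~(x ^ w6) = ~(x ^ ((y & z) ^ x))
w8 = w7 & w6 = (~(x ^ ((y & z) ^ x))) & ((y & z) ^ x)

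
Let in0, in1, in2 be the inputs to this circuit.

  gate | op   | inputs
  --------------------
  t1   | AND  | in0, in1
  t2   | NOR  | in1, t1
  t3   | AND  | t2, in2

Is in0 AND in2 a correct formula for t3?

No

t1 = in0 AND in1
t2 = in1 NOR t1 = in1 NOR (in0 AND in1)
t3 = t2 AND in2 = (in1 NOR (in0 AND in1)) AND in2
At in0=0, in1=0, in2=1: circuit gives 1, formula gives 0.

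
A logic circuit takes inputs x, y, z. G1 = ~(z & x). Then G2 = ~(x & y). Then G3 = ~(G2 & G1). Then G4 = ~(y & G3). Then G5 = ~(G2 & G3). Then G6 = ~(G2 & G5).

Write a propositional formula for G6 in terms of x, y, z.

~((~(x & y)) & (~((~(x & y)) & (~((~(x & y)) & (~(z & x)))))))

G1 = ~(z & x)
G2 = ~(x & y)
G3 = ~(G2 & G1) = ~((~(x & y)) & (~(z & x)))
G5 = ~(G2 & G3) = ~((~(x & y)) & (~((~(x & y)) & (~(z & x)))))
G6 = ~(G2 & G5) = ~((~(x & y)) & (~((~(x & y)) & (~((~(x & y)) & (~(z & x)))))))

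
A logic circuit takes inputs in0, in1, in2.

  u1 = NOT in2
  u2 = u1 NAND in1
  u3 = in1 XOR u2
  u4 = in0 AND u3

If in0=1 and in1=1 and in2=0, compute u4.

u1 = NOT 0 = 1
u2 = 1 NAND 1 = 0
u3 = 1 XOR 0 = 1
u4 = 1 AND 1 = 1

1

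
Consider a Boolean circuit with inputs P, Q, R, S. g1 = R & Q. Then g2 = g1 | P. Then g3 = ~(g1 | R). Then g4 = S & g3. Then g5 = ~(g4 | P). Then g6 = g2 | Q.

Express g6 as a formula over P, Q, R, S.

((R & Q) | P) | Q

g1 = R & Q
g2 = g1 | P = (R & Q) | P
g6 = g2 | Q = ((R & Q) | P) | Q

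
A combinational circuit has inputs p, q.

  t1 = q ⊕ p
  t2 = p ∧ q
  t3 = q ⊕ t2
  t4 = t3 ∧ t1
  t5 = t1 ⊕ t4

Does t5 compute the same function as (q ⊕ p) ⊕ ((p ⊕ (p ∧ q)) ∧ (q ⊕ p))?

No

t1 = q ⊕ p
t2 = p ∧ q
t3 = q ⊕ t2 = q ⊕ (p ∧ q)
t4 = t3 ∧ t1 = (q ⊕ (p ∧ q)) ∧ (q ⊕ p)
t5 = t1 ⊕ t4 = (q ⊕ p) ⊕ ((q ⊕ (p ∧ q)) ∧ (q ⊕ p))
At p=0, q=1: circuit gives 0, formula gives 1.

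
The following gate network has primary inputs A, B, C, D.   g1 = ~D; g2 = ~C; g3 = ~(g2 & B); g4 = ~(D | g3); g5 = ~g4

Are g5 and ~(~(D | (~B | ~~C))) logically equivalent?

Yes

g2 = ~C
g3 = ~(g2 & B) = ~(~C & B)
g4 = ~(D | g3) = ~(D | (~(~C & B)))
g5 = ~g4 = ~(~(D | (~(~C & B))))
At A=0, B=1, C=0, D=0: circuit gives 0, formula gives 0.
At A=0, B=0, C=0, D=0: circuit gives 1, formula gives 1.
Agrees on all 16 inputs.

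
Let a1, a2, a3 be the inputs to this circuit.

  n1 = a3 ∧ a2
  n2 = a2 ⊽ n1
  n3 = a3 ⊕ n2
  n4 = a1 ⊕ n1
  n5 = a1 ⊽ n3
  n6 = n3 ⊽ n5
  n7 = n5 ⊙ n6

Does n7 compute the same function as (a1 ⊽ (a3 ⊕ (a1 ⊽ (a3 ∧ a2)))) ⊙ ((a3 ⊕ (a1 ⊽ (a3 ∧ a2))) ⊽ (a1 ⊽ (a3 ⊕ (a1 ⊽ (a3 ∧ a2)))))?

No

n1 = a3 ∧ a2
n2 = a2 ⊽ n1 = a2 ⊽ (a3 ∧ a2)
n3 = a3 ⊕ n2 = a3 ⊕ (a2 ⊽ (a3 ∧ a2))
n5 = a1 ⊽ n3 = a1 ⊽ (a3 ⊕ (a2 ⊽ (a3 ∧ a2)))
n6 = n3 ⊽ n5 = (a3 ⊕ (a2 ⊽ (a3 ∧ a2))) ⊽ (a1 ⊽ (a3 ⊕ (a2 ⊽ (a3 ∧ a2))))
n7 = n5 ⊙ n6 = (a1 ⊽ (a3 ⊕ (a2 ⊽ (a3 ∧ a2)))) ⊙ ((a3 ⊕ (a2 ⊽ (a3 ∧ a2))) ⊽ (a1 ⊽ (a3 ⊕ (a2 ⊽ (a3 ∧ a2)))))
At a1=0, a2=1, a3=0: circuit gives 0, formula gives 1.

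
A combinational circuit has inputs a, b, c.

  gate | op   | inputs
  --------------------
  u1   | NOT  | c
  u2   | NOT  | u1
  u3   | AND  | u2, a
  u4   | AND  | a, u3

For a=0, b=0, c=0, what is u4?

0

u1 = NOT 0 = 1
u2 = NOT 1 = 0
u3 = 0 AND 0 = 0
u4 = 0 AND 0 = 0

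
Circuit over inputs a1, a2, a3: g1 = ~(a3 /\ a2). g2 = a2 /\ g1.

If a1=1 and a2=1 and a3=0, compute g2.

1

g1 = ~(0 /\ 1) = 1
g2 = 1 /\ 1 = 1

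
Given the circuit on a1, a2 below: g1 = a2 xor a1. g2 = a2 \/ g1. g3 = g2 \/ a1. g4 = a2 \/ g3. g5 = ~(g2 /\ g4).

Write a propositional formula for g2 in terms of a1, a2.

g1 = a2 xor a1
g2 = a2 \/ g1 = a2 \/ (a2 xor a1)

a2 \/ (a2 xor a1)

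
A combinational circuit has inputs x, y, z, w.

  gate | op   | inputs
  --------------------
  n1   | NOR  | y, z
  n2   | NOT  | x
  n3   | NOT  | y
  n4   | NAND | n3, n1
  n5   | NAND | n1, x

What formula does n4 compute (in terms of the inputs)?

NOT y NAND (y NOR z)

n1 = y NOR z
n3 = NOT y
n4 = n3 NAND n1 = NOT y NAND (y NOR z)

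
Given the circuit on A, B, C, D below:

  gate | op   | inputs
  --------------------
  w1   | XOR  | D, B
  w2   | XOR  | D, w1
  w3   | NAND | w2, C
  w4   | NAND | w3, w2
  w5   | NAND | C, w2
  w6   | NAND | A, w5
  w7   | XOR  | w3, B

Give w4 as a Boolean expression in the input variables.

w1 = D XOR B
w2 = D XOR w1 = D XOR (D XOR B)
w3 = w2 NAND C = (D XOR (D XOR B)) NAND C
w4 = w3 NAND w2 = ((D XOR (D XOR B)) NAND C) NAND (D XOR (D XOR B))

((D XOR (D XOR B)) NAND C) NAND (D XOR (D XOR B))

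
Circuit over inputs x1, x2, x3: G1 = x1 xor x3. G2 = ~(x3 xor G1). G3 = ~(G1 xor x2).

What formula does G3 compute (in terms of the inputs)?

G1 = x1 xor x3
G3 = ~(G1 xor x2) = ~((x1 xor x3) xor x2)

~((x1 xor x3) xor x2)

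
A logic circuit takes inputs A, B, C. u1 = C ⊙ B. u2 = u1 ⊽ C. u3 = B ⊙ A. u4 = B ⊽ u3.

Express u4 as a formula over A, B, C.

u3 = B ⊙ A
u4 = B ⊽ u3 = B ⊽ (B ⊙ A)

B ⊽ (B ⊙ A)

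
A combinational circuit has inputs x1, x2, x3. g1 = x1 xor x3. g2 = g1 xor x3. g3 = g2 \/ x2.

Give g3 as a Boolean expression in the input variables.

((x1 xor x3) xor x3) \/ x2

g1 = x1 xor x3
g2 = g1 xor x3 = (x1 xor x3) xor x3
g3 = g2 \/ x2 = ((x1 xor x3) xor x3) \/ x2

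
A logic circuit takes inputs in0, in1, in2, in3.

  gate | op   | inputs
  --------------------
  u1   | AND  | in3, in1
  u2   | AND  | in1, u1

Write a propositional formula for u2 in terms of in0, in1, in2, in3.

in1 AND (in3 AND in1)

u1 = in3 AND in1
u2 = in1 AND u1 = in1 AND (in3 AND in1)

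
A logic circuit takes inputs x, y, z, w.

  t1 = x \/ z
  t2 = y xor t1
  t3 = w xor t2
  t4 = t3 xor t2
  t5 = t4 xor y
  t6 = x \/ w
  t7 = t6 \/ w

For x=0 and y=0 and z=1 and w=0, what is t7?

t6 = 0 \/ 0 = 0
t7 = 0 \/ 0 = 0

0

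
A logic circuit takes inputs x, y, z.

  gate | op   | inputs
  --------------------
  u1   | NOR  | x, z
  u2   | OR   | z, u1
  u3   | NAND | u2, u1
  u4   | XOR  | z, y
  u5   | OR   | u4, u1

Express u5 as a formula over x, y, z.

u1 = x NOR z
u4 = z XOR y
u5 = u4 OR u1 = (z XOR y) OR (x NOR z)

(z XOR y) OR (x NOR z)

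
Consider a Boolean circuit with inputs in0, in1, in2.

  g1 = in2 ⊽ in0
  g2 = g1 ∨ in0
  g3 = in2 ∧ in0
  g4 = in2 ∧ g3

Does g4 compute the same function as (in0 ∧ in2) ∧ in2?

g3 = in2 ∧ in0
g4 = in2 ∧ g3 = in2 ∧ (in2 ∧ in0)
At in0=0, in1=0, in2=0: circuit gives 0, formula gives 0.
At in0=1, in1=0, in2=1: circuit gives 1, formula gives 1.
Agrees on all 8 inputs.

Yes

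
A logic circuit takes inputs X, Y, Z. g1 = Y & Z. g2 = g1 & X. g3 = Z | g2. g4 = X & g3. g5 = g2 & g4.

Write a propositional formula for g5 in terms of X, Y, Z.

((Y & Z) & X) & (X & (Z | ((Y & Z) & X)))

g1 = Y & Z
g2 = g1 & X = (Y & Z) & X
g3 = Z | g2 = Z | ((Y & Z) & X)
g4 = X & g3 = X & (Z | ((Y & Z) & X))
g5 = g2 & g4 = ((Y & Z) & X) & (X & (Z | ((Y & Z) & X)))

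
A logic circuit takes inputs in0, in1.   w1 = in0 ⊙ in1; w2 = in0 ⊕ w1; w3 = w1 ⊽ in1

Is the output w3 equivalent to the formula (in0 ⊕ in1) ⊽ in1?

No

w1 = in0 ⊙ in1
w3 = w1 ⊽ in1 = (in0 ⊙ in1) ⊽ in1
At in0=0, in1=0: circuit gives 0, formula gives 1.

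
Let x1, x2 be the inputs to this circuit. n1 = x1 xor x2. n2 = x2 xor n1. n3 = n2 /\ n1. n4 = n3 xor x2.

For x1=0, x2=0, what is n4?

0

n1 = 0 xor 0 = 0
n2 = 0 xor 0 = 0
n3 = 0 /\ 0 = 0
n4 = 0 xor 0 = 0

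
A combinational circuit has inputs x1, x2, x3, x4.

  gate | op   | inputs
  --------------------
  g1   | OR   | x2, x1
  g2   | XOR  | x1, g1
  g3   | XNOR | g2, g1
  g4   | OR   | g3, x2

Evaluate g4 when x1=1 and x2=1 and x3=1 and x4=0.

g1 = 1 OR 1 = 1
g2 = 1 XOR 1 = 0
g3 = 0 XNOR 1 = 0
g4 = 0 OR 1 = 1

1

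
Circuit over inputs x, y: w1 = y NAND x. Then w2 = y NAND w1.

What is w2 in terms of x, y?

w1 = y NAND x
w2 = y NAND w1 = y NAND (y NAND x)

y NAND (y NAND x)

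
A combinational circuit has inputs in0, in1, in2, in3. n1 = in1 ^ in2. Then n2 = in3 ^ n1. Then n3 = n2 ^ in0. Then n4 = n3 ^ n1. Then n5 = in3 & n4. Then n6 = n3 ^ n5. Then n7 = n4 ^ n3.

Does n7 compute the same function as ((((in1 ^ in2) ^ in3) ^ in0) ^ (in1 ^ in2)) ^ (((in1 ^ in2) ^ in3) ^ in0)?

Yes

n1 = in1 ^ in2
n2 = in3 ^ n1 = in3 ^ (in1 ^ in2)
n3 = n2 ^ in0 = (in3 ^ (in1 ^ in2)) ^ in0
n4 = n3 ^ n1 = ((in3 ^ (in1 ^ in2)) ^ in0) ^ (in1 ^ in2)
n7 = n4 ^ n3 = (((in3 ^ (in1 ^ in2)) ^ in0) ^ (in1 ^ in2)) ^ ((in3 ^ (in1 ^ in2)) ^ in0)
At in0=0, in1=0, in2=0, in3=0: circuit gives 0, formula gives 0.
At in0=0, in1=0, in2=1, in3=0: circuit gives 1, formula gives 1.
Agrees on all 16 inputs.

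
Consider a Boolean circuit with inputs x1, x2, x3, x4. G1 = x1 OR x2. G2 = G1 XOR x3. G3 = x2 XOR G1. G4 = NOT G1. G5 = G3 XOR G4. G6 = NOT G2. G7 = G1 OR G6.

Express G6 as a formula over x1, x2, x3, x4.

NOT ((x1 OR x2) XOR x3)

G1 = x1 OR x2
G2 = G1 XOR x3 = (x1 OR x2) XOR x3
G6 = NOT G2 = NOT ((x1 OR x2) XOR x3)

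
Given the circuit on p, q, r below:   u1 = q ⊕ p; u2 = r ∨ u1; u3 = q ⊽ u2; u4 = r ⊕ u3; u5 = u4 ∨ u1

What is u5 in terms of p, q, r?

u1 = q ⊕ p
u2 = r ∨ u1 = r ∨ (q ⊕ p)
u3 = q ⊽ u2 = q ⊽ (r ∨ (q ⊕ p))
u4 = r ⊕ u3 = r ⊕ (q ⊽ (r ∨ (q ⊕ p)))
u5 = u4 ∨ u1 = (r ⊕ (q ⊽ (r ∨ (q ⊕ p)))) ∨ (q ⊕ p)

(r ⊕ (q ⊽ (r ∨ (q ⊕ p)))) ∨ (q ⊕ p)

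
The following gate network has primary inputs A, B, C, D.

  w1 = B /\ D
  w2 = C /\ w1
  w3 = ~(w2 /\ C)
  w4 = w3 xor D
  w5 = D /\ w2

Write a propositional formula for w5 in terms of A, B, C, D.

D /\ (C /\ (B /\ D))

w1 = B /\ D
w2 = C /\ w1 = C /\ (B /\ D)
w5 = D /\ w2 = D /\ (C /\ (B /\ D))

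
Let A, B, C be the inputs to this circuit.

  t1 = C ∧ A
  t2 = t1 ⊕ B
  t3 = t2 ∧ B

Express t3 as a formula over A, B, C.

((C ∧ A) ⊕ B) ∧ B

t1 = C ∧ A
t2 = t1 ⊕ B = (C ∧ A) ⊕ B
t3 = t2 ∧ B = ((C ∧ A) ⊕ B) ∧ B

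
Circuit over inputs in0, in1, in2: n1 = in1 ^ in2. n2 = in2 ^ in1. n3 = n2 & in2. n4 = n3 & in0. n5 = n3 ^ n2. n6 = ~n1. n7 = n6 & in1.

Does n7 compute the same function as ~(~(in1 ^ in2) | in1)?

n1 = in1 ^ in2
n6 = ~n1 = ~(in1 ^ in2)
n7 = n6 & in1 = ~(in1 ^ in2) & in1
At in0=0, in1=0, in2=1: circuit gives 0, formula gives 1.

No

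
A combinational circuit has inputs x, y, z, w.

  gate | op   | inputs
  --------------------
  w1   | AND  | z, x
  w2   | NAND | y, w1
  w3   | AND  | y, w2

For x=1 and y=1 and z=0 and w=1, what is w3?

w1 = 0 AND 1 = 0
w2 = 1 NAND 0 = 1
w3 = 1 AND 1 = 1

1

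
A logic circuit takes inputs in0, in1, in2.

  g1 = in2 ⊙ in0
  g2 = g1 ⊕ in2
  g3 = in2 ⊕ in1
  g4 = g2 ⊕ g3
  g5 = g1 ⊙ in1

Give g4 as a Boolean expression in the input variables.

g1 = in2 ⊙ in0
g2 = g1 ⊕ in2 = (in2 ⊙ in0) ⊕ in2
g3 = in2 ⊕ in1
g4 = g2 ⊕ g3 = ((in2 ⊙ in0) ⊕ in2) ⊕ (in2 ⊕ in1)

((in2 ⊙ in0) ⊕ in2) ⊕ (in2 ⊕ in1)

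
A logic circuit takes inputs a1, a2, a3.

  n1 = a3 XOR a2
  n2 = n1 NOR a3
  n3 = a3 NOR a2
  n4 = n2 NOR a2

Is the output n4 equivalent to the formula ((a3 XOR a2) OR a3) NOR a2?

No

n1 = a3 XOR a2
n2 = n1 NOR a3 = (a3 XOR a2) NOR a3
n4 = n2 NOR a2 = ((a3 XOR a2) NOR a3) NOR a2
At a1=0, a2=0, a3=0: circuit gives 0, formula gives 1.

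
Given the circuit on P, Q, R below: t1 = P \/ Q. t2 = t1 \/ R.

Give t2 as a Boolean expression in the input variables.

(P \/ Q) \/ R

t1 = P \/ Q
t2 = t1 \/ R = (P \/ Q) \/ R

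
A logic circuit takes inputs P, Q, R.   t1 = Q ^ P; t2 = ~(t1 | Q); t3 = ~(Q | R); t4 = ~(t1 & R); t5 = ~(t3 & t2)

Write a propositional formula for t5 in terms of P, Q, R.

~((~(Q | R)) & (~((Q ^ P) | Q)))

t1 = Q ^ P
t2 = ~(t1 | Q) = ~((Q ^ P) | Q)
t3 = ~(Q | R)
t5 = ~(t3 & t2) = ~((~(Q | R)) & (~((Q ^ P) | Q)))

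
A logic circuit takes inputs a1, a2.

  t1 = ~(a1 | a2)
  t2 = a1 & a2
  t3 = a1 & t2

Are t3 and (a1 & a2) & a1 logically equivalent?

t2 = a1 & a2
t3 = a1 & t2 = a1 & (a1 & a2)
At a1=0, a2=0: circuit gives 0, formula gives 0.
At a1=1, a2=1: circuit gives 1, formula gives 1.
Agrees on all 4 inputs.

Yes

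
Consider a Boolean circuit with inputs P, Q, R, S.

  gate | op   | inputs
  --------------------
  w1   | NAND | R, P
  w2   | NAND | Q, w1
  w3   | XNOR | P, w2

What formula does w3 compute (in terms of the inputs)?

w1 = R NAND P
w2 = Q NAND w1 = Q NAND (R NAND P)
w3 = P XNOR w2 = P XNOR (Q NAND (R NAND P))

P XNOR (Q NAND (R NAND P))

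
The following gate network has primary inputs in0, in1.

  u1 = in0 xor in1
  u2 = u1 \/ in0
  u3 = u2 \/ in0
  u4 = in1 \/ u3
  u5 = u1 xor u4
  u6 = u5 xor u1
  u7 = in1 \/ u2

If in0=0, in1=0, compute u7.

0

u1 = 0 xor 0 = 0
u2 = 0 \/ 0 = 0
u7 = 0 \/ 0 = 0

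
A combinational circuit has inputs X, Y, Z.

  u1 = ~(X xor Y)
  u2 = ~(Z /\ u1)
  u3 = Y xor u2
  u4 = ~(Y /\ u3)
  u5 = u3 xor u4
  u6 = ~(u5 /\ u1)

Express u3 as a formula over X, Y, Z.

Y xor (~(Z /\ (~(X xor Y))))

u1 = ~(X xor Y)
u2 = ~(Z /\ u1) = ~(Z /\ (~(X xor Y)))
u3 = Y xor u2 = Y xor (~(Z /\ (~(X xor Y))))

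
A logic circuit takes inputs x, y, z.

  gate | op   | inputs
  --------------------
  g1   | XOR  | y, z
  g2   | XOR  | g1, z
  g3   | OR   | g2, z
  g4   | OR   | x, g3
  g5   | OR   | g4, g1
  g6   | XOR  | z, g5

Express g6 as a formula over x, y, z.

g1 = y XOR z
g2 = g1 XOR z = (y XOR z) XOR z
g3 = g2 OR z = ((y XOR z) XOR z) OR z
g4 = x OR g3 = x OR (((y XOR z) XOR z) OR z)
g5 = g4 OR g1 = (x OR (((y XOR z) XOR z) OR z)) OR (y XOR z)
g6 = z XOR g5 = z XOR ((x OR (((y XOR z) XOR z) OR z)) OR (y XOR z))

z XOR ((x OR (((y XOR z) XOR z) OR z)) OR (y XOR z))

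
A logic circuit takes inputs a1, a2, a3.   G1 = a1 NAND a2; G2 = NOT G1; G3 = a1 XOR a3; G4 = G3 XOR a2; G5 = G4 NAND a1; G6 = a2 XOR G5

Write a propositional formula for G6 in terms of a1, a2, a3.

a2 XOR (((a1 XOR a3) XOR a2) NAND a1)

G3 = a1 XOR a3
G4 = G3 XOR a2 = (a1 XOR a3) XOR a2
G5 = G4 NAND a1 = ((a1 XOR a3) XOR a2) NAND a1
G6 = a2 XOR G5 = a2 XOR (((a1 XOR a3) XOR a2) NAND a1)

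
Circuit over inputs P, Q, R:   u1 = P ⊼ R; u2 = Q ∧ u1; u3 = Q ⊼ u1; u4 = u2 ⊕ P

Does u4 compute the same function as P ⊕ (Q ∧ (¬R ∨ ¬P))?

u1 = P ⊼ R
u2 = Q ∧ u1 = Q ∧ (P ⊼ R)
u4 = u2 ⊕ P = (Q ∧ (P ⊼ R)) ⊕ P
At P=0, Q=0, R=0: circuit gives 0, formula gives 0.
At P=0, Q=1, R=0: circuit gives 1, formula gives 1.
Agrees on all 8 inputs.

Yes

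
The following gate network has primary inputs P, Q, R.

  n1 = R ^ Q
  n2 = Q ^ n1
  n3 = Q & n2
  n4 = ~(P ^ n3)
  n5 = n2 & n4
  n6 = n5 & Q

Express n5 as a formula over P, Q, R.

n1 = R ^ Q
n2 = Q ^ n1 = Q ^ (R ^ Q)
n3 = Q & n2 = Q & (Q ^ (R ^ Q))
n4 = ~(P ^ n3) = ~(P ^ (Q & (Q ^ (R ^ Q))))
n5 = n2 & n4 = (Q ^ (R ^ Q)) & (~(P ^ (Q & (Q ^ (R ^ Q)))))

(Q ^ (R ^ Q)) & (~(P ^ (Q & (Q ^ (R ^ Q)))))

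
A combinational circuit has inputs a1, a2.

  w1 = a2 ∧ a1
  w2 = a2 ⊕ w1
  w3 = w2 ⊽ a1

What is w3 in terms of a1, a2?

w1 = a2 ∧ a1
w2 = a2 ⊕ w1 = a2 ⊕ (a2 ∧ a1)
w3 = w2 ⊽ a1 = (a2 ⊕ (a2 ∧ a1)) ⊽ a1

(a2 ⊕ (a2 ∧ a1)) ⊽ a1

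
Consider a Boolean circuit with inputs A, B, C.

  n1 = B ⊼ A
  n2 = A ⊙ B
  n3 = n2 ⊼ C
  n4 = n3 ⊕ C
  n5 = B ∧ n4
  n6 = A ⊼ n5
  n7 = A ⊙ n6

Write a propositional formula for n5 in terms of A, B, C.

B ∧ (((A ⊙ B) ⊼ C) ⊕ C)

n2 = A ⊙ B
n3 = n2 ⊼ C = (A ⊙ B) ⊼ C
n4 = n3 ⊕ C = ((A ⊙ B) ⊼ C) ⊕ C
n5 = B ∧ n4 = B ∧ (((A ⊙ B) ⊼ C) ⊕ C)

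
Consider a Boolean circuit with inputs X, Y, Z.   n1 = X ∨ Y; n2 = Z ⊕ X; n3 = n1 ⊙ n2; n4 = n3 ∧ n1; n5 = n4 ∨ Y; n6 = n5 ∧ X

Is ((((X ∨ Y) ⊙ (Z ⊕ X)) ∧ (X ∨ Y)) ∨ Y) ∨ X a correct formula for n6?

No

n1 = X ∨ Y
n2 = Z ⊕ X
n3 = n1 ⊙ n2 = (X ∨ Y) ⊙ (Z ⊕ X)
n4 = n3 ∧ n1 = ((X ∨ Y) ⊙ (Z ⊕ X)) ∧ (X ∨ Y)
n5 = n4 ∨ Y = (((X ∨ Y) ⊙ (Z ⊕ X)) ∧ (X ∨ Y)) ∨ Y
n6 = n5 ∧ X = ((((X ∨ Y) ⊙ (Z ⊕ X)) ∧ (X ∨ Y)) ∨ Y) ∧ X
At X=0, Y=1, Z=0: circuit gives 0, formula gives 1.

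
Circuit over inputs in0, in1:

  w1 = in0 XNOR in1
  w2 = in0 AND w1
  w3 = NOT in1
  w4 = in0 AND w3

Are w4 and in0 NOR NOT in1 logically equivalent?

w3 = NOT in1
w4 = in0 AND w3 = in0 AND NOT in1
At in0=0, in1=1: circuit gives 0, formula gives 1.

No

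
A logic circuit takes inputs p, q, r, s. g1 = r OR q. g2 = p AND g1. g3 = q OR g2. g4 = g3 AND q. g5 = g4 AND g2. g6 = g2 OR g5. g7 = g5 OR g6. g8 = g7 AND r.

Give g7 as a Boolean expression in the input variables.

(((q OR (p AND (r OR q))) AND q) AND (p AND (r OR q))) OR ((p AND (r OR q)) OR (((q OR (p AND (r OR q))) AND q) AND (p AND (r OR q))))

g1 = r OR q
g2 = p AND g1 = p AND (r OR q)
g3 = q OR g2 = q OR (p AND (r OR q))
g4 = g3 AND q = (q OR (p AND (r OR q))) AND q
g5 = g4 AND g2 = ((q OR (p AND (r OR q))) AND q) AND (p AND (r OR q))
g6 = g2 OR g5 = (p AND (r OR q)) OR (((q OR (p AND (r OR q))) AND q) AND (p AND (r OR q)))
g7 = g5 OR g6 = (((q OR (p AND (r OR q))) AND q) AND (p AND (r OR q))) OR ((p AND (r OR q)) OR (((q OR (p AND (r OR q))) AND q) AND (p AND (r OR q))))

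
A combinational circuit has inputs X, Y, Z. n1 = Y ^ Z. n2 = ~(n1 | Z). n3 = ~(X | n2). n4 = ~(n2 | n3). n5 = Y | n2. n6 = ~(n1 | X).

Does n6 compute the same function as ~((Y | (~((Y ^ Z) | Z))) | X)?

n1 = Y ^ Z
n6 = ~(n1 | X) = ~((Y ^ Z) | X)
At X=0, Y=0, Z=0: circuit gives 1, formula gives 0.

No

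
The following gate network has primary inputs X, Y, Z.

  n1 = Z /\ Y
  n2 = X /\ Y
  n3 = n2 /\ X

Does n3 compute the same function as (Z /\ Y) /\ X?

No

n2 = X /\ Y
n3 = n2 /\ X = (X /\ Y) /\ X
At X=1, Y=1, Z=0: circuit gives 1, formula gives 0.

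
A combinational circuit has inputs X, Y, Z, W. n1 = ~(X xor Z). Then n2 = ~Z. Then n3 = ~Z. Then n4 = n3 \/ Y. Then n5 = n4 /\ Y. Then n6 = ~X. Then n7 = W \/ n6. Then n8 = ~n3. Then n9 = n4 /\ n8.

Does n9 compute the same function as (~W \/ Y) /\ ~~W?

No

n3 = ~Z
n4 = n3 \/ Y = ~Z \/ Y
n8 = ~n3 = ~~Z
n9 = n4 /\ n8 = (~Z \/ Y) /\ ~~Z
At X=0, Y=1, Z=0, W=1: circuit gives 0, formula gives 1.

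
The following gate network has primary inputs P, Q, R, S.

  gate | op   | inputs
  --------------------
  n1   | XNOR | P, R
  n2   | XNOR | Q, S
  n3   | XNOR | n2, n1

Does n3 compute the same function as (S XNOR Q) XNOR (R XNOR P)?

n1 = P XNOR R
n2 = Q XNOR S
n3 = n2 XNOR n1 = (Q XNOR S) XNOR (P XNOR R)
At P=0, Q=0, R=0, S=1: circuit gives 0, formula gives 0.
At P=0, Q=0, R=0, S=0: circuit gives 1, formula gives 1.
Agrees on all 16 inputs.

Yes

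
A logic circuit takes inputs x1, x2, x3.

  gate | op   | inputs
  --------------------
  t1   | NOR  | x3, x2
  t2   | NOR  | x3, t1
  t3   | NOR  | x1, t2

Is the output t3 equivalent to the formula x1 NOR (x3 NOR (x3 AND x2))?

No

t1 = x3 NOR x2
t2 = x3 NOR t1 = x3 NOR (x3 NOR x2)
t3 = x1 NOR t2 = x1 NOR (x3 NOR (x3 NOR x2))
At x1=0, x2=0, x3=0: circuit gives 1, formula gives 0.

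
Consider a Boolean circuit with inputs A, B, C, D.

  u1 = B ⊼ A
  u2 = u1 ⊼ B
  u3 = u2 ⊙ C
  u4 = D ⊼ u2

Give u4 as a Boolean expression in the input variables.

u1 = B ⊼ A
u2 = u1 ⊼ B = (B ⊼ A) ⊼ B
u4 = D ⊼ u2 = D ⊼ ((B ⊼ A) ⊼ B)

D ⊼ ((B ⊼ A) ⊼ B)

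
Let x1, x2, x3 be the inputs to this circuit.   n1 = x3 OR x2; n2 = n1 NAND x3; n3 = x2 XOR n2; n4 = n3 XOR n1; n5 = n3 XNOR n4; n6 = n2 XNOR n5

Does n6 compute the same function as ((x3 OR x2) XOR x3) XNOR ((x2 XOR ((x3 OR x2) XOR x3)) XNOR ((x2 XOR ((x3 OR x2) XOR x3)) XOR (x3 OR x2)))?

No

n1 = x3 OR x2
n2 = n1 NAND x3 = (x3 OR x2) NAND x3
n3 = x2 XOR n2 = x2 XOR ((x3 OR x2) NAND x3)
n4 = n3 XOR n1 = (x2 XOR ((x3 OR x2) NAND x3)) XOR (x3 OR x2)
n5 = n3 XNOR n4 = (x2 XOR ((x3 OR x2) NAND x3)) XNOR ((x2 XOR ((x3 OR x2) NAND x3)) XOR (x3 OR x2))
n6 = n2 XNOR n5 = ((x3 OR x2) NAND x3) XNOR ((x2 XOR ((x3 OR x2) NAND x3)) XNOR ((x2 XOR ((x3 OR x2) NAND x3)) XOR (x3 OR x2)))
At x1=0, x2=0, x3=0: circuit gives 1, formula gives 0.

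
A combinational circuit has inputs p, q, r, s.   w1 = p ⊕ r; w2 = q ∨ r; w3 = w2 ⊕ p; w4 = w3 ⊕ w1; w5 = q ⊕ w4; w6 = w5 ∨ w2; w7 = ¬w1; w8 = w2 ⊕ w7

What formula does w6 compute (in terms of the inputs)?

(q ⊕ (((q ∨ r) ⊕ p) ⊕ (p ⊕ r))) ∨ (q ∨ r)

w1 = p ⊕ r
w2 = q ∨ r
w3 = w2 ⊕ p = (q ∨ r) ⊕ p
w4 = w3 ⊕ w1 = ((q ∨ r) ⊕ p) ⊕ (p ⊕ r)
w5 = q ⊕ w4 = q ⊕ (((q ∨ r) ⊕ p) ⊕ (p ⊕ r))
w6 = w5 ∨ w2 = (q ⊕ (((q ∨ r) ⊕ p) ⊕ (p ⊕ r))) ∨ (q ∨ r)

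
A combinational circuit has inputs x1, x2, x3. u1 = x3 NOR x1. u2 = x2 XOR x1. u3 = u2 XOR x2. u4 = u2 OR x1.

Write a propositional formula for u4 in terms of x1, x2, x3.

u2 = x2 XOR x1
u4 = u2 OR x1 = (x2 XOR x1) OR x1

(x2 XOR x1) OR x1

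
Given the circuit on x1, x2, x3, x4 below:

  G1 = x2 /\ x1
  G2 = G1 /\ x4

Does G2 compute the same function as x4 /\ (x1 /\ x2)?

Yes

G1 = x2 /\ x1
G2 = G1 /\ x4 = (x2 /\ x1) /\ x4
At x1=0, x2=0, x3=0, x4=0: circuit gives 0, formula gives 0.
At x1=1, x2=1, x3=0, x4=1: circuit gives 1, formula gives 1.
Agrees on all 16 inputs.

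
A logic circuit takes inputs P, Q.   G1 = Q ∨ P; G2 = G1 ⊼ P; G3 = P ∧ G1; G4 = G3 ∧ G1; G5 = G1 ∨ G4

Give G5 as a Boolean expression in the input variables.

(Q ∨ P) ∨ ((P ∧ (Q ∨ P)) ∧ (Q ∨ P))

G1 = Q ∨ P
G3 = P ∧ G1 = P ∧ (Q ∨ P)
G4 = G3 ∧ G1 = (P ∧ (Q ∨ P)) ∧ (Q ∨ P)
G5 = G1 ∨ G4 = (Q ∨ P) ∨ ((P ∧ (Q ∨ P)) ∧ (Q ∨ P))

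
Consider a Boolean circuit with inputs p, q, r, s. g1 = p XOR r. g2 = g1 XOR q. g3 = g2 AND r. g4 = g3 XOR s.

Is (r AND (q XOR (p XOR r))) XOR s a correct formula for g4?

g1 = p XOR r
g2 = g1 XOR q = (p XOR r) XOR q
g3 = g2 AND r = ((p XOR r) XOR q) AND r
g4 = g3 XOR s = (((p XOR r) XOR q) AND r) XOR s
At p=0, q=0, r=0, s=0: circuit gives 0, formula gives 0.
At p=0, q=0, r=0, s=1: circuit gives 1, formula gives 1.
Agrees on all 16 inputs.

Yes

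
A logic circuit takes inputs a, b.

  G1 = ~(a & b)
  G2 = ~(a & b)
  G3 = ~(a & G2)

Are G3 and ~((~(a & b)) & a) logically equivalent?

Yes

G2 = ~(a & b)
G3 = ~(a & G2) = ~(a & (~(a & b)))
At a=1, b=0: circuit gives 0, formula gives 0.
At a=0, b=0: circuit gives 1, formula gives 1.
Agrees on all 4 inputs.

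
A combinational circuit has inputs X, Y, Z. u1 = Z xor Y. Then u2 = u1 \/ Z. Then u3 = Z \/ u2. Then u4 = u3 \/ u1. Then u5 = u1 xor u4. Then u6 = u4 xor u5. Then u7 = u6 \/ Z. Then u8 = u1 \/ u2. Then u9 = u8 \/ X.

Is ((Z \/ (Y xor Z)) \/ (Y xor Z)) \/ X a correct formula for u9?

u1 = Z xor Y
u2 = u1 \/ Z = (Z xor Y) \/ Z
u8 = u1 \/ u2 = (Z xor Y) \/ ((Z xor Y) \/ Z)
u9 = u8 \/ X = ((Z xor Y) \/ ((Z xor Y) \/ Z)) \/ X
At X=0, Y=0, Z=0: circuit gives 0, formula gives 0.
At X=0, Y=0, Z=1: circuit gives 1, formula gives 1.
Agrees on all 8 inputs.

Yes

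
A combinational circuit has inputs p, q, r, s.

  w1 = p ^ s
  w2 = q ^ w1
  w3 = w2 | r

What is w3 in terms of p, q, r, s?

w1 = p ^ s
w2 = q ^ w1 = q ^ (p ^ s)
w3 = w2 | r = (q ^ (p ^ s)) | r

(q ^ (p ^ s)) | r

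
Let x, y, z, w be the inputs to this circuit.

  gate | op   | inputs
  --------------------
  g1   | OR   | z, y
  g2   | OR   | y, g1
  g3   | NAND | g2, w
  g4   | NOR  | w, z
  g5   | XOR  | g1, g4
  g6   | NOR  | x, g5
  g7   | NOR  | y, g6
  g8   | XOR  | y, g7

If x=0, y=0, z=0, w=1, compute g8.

g1 = 0 OR 0 = 0
g4 = 1 NOR 0 = 0
g5 = 0 XOR 0 = 0
g6 = 0 NOR 0 = 1
g7 = 0 NOR 1 = 0
g8 = 0 XOR 0 = 0

0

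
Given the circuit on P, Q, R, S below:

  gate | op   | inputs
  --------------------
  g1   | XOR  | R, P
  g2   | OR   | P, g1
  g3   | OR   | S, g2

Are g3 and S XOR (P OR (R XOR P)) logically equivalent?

No

g1 = R XOR P
g2 = P OR g1 = P OR (R XOR P)
g3 = S OR g2 = S OR (P OR (R XOR P))
At P=0, Q=0, R=1, S=1: circuit gives 1, formula gives 0.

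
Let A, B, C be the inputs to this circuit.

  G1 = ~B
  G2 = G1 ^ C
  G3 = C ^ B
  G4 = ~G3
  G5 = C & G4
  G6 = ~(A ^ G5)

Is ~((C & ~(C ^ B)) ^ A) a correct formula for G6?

Yes

G3 = C ^ B
G4 = ~G3 = ~(C ^ B)
G5 = C & G4 = C & ~(C ^ B)
G6 = ~(A ^ G5) = ~(A ^ (C & ~(C ^ B)))
At A=0, B=1, C=1: circuit gives 0, formula gives 0.
At A=0, B=0, C=0: circuit gives 1, formula gives 1.
Agrees on all 8 inputs.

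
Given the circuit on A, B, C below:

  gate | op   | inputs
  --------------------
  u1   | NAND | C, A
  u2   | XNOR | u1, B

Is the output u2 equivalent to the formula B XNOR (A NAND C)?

Yes

u1 = C NAND A
u2 = u1 XNOR B = (C NAND A) XNOR B
At A=0, B=0, C=0: circuit gives 0, formula gives 0.
At A=0, B=1, C=0: circuit gives 1, formula gives 1.
Agrees on all 8 inputs.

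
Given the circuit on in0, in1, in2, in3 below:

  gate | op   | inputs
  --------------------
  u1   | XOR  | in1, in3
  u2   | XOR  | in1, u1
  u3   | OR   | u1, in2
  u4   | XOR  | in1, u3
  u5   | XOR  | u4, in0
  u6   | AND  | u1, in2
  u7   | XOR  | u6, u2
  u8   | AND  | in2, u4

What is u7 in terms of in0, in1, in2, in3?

u1 = in1 XOR in3
u2 = in1 XOR u1 = in1 XOR (in1 XOR in3)
u6 = u1 AND in2 = (in1 XOR in3) AND in2
u7 = u6 XOR u2 = ((in1 XOR in3) AND in2) XOR (in1 XOR (in1 XOR in3))

((in1 XOR in3) AND in2) XOR (in1 XOR (in1 XOR in3))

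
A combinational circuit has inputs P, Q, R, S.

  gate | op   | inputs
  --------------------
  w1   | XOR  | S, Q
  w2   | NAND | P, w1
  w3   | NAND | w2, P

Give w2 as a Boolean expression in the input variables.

w1 = S XOR Q
w2 = P NAND w1 = P NAND (S XOR Q)

P NAND (S XOR Q)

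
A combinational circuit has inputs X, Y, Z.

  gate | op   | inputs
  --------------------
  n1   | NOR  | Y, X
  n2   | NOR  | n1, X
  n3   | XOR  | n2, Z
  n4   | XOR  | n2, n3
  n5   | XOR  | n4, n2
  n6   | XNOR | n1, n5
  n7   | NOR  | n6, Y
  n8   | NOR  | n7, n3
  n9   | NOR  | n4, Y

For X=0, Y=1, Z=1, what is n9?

0

n1 = 1 NOR 0 = 0
n2 = 0 NOR 0 = 1
n3 = 1 XOR 1 = 0
n4 = 1 XOR 0 = 1
n9 = 1 NOR 1 = 0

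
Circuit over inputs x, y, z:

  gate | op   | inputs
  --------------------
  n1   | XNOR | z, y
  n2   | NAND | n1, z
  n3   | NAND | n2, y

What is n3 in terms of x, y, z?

((z XNOR y) NAND z) NAND y

n1 = z XNOR y
n2 = n1 NAND z = (z XNOR y) NAND z
n3 = n2 NAND y = ((z XNOR y) NAND z) NAND y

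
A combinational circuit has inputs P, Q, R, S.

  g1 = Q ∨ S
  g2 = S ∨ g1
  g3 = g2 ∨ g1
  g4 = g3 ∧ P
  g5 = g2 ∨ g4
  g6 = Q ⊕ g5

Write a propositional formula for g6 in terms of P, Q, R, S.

g1 = Q ∨ S
g2 = S ∨ g1 = S ∨ (Q ∨ S)
g3 = g2 ∨ g1 = (S ∨ (Q ∨ S)) ∨ (Q ∨ S)
g4 = g3 ∧ P = ((S ∨ (Q ∨ S)) ∨ (Q ∨ S)) ∧ P
g5 = g2 ∨ g4 = (S ∨ (Q ∨ S)) ∨ (((S ∨ (Q ∨ S)) ∨ (Q ∨ S)) ∧ P)
g6 = Q ⊕ g5 = Q ⊕ ((S ∨ (Q ∨ S)) ∨ (((S ∨ (Q ∨ S)) ∨ (Q ∨ S)) ∧ P))

Q ⊕ ((S ∨ (Q ∨ S)) ∨ (((S ∨ (Q ∨ S)) ∨ (Q ∨ S)) ∧ P))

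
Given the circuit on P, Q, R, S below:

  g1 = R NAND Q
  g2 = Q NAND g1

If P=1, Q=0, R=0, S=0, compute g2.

1

g1 = 0 NAND 0 = 1
g2 = 0 NAND 1 = 1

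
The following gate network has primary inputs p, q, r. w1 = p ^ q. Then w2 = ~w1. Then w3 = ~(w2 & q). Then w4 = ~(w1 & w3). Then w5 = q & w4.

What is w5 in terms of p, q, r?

w1 = p ^ q
w2 = ~w1 = ~(p ^ q)
w3 = ~(w2 & q) = ~(~(p ^ q) & q)
w4 = ~(w1 & w3) = ~((p ^ q) & (~(~(p ^ q) & q)))
w5 = q & w4 = q & (~((p ^ q) & (~(~(p ^ q) & q))))

q & (~((p ^ q) & (~(~(p ^ q) & q))))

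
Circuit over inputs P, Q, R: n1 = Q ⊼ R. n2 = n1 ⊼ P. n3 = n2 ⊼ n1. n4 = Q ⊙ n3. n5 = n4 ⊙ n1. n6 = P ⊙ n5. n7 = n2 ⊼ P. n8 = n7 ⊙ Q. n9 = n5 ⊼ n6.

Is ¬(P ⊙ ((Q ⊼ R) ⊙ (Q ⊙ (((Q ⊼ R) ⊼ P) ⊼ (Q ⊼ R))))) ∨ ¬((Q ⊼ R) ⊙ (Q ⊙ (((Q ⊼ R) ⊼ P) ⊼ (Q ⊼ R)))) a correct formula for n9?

Yes

n1 = Q ⊼ R
n2 = n1 ⊼ P = (Q ⊼ R) ⊼ P
n3 = n2 ⊼ n1 = ((Q ⊼ R) ⊼ P) ⊼ (Q ⊼ R)
n4 = Q ⊙ n3 = Q ⊙ (((Q ⊼ R) ⊼ P) ⊼ (Q ⊼ R))
n5 = n4 ⊙ n1 = (Q ⊙ (((Q ⊼ R) ⊼ P) ⊼ (Q ⊼ R))) ⊙ (Q ⊼ R)
n6 = P ⊙ n5 = P ⊙ ((Q ⊙ (((Q ⊼ R) ⊼ P) ⊼ (Q ⊼ R))) ⊙ (Q ⊼ R))
n9 = n5 ⊼ n6 = ((Q ⊙ (((Q ⊼ R) ⊼ P) ⊼ (Q ⊼ R))) ⊙ (Q ⊼ R)) ⊼ (P ⊙ ((Q ⊙ (((Q ⊼ R) ⊼ P) ⊼ (Q ⊼ R))) ⊙ (Q ⊼ R)))
At P=1, Q=1, R=0: circuit gives 0, formula gives 0.
At P=0, Q=0, R=0: circuit gives 1, formula gives 1.
Agrees on all 8 inputs.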